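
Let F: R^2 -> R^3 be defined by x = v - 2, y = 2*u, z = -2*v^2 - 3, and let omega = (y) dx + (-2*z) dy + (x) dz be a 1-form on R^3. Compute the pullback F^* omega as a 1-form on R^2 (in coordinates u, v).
F^* omega = (8*v^2 + 12) du + (2*u - 4*v^2 + 8*v) dv

Using F^*(f dg) = (f ∘ F) d(g ∘ F), substitute each coordinate x_i by F_i(u, v) in f_i, and replace dx_i by d F_i = (∂F_i/∂u) du + (∂F_i/∂v) dv.
  For the x component: f_1(F) = 2*u; d F_1 = (0) du + (1) dv
  For the y component: f_2(F) = 4*v^2 + 6; d F_2 = (2) du + (0) dv
  For the z component: f_3(F) = v - 2; d F_3 = (0) du + (-4*v) dv
Combining and collecting du, dv coefficients:
  coeff of du: 8*v^2 + 12
  coeff of dv: 2*u - 4*v^2 + 8*v
F^* omega = (8*v^2 + 12) du + (2*u - 4*v^2 + 8*v) dv.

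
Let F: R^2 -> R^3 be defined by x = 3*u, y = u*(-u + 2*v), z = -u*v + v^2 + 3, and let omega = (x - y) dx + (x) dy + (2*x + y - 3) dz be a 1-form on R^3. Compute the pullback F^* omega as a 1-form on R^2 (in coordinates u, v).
F^* omega = (u^2*v - 3*u^2 - 2*u*v^2 - 6*u*v + 9*u + 3*v) du + (u^3 - 4*u^2*v + 4*u*v^2 + 12*u*v + 3*u - 6*v) dv

Using F^*(f dg) = (f ∘ F) d(g ∘ F), substitute each coordinate x_i by F_i(u, v) in f_i, and replace dx_i by d F_i = (∂F_i/∂u) du + (∂F_i/∂v) dv.
  For the x component: f_1(F) = u*(u - 2*v + 3); d F_1 = (3) du + (0) dv
  For the y component: f_2(F) = 3*u; d F_2 = (-2*u + 2*v) du + (2*u) dv
  For the z component: f_3(F) = -u^2 + 2*u*v + 6*u - 3; d F_3 = (-v) du + (-u + 2*v) dv
Combining and collecting du, dv coefficients:
  coeff of du: u^2*v - 3*u^2 - 2*u*v^2 - 6*u*v + 9*u + 3*v
  coeff of dv: u^3 - 4*u^2*v + 4*u*v^2 + 12*u*v + 3*u - 6*v
F^* omega = (u^2*v - 3*u^2 - 2*u*v^2 - 6*u*v + 9*u + 3*v) du + (u^3 - 4*u^2*v + 4*u*v^2 + 12*u*v + 3*u - 6*v) dv.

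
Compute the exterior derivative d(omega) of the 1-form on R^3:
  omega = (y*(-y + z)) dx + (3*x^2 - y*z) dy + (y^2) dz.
d(omega) = (6*x + 2*y - z) dx ∧ dy + (-y) dx ∧ dz + (3*y) dy ∧ dz

For a 1-form omega = sum_i f_i dx_i, the exterior derivative is
  d(omega) = sum_{i < j} (∂f_j/∂x_i - ∂f_i/∂x_j) dx_i ∧ dx_j.
  coefficient of dx ∧ dy: ∂f_2/∂x - ∂f_1/∂y = ∂(3*x^2 - y*z)/∂x - ∂(y*(-y + z))/∂y = 6*x + 2*y - z
  coefficient of dx ∧ dz: ∂f_3/∂x - ∂f_1/∂z = ∂(y^2)/∂x - ∂(y*(-y + z))/∂z = -y
  coefficient of dy ∧ dz: ∂f_3/∂y - ∂f_2/∂z = ∂(y^2)/∂y - ∂(3*x^2 - y*z)/∂z = 3*y
Assembling: d(omega) = (6*x + 2*y - z) dx ∧ dy + (-y) dx ∧ dz + (3*y) dy ∧ dz.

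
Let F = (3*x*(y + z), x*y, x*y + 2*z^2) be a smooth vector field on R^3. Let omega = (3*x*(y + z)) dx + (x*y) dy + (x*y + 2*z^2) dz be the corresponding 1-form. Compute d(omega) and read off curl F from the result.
d(omega) = (x) dy ∧ dz + (3*x - y) dz ∧ dx + (-3*x + y) dx ∧ dy; curl F = (x, 3*x - y, -3*x + y)

d omega = sum_{i<j} (∂f_j/∂x_i - ∂f_i/∂x_j) dx_i ∧ dx_j. Under the identification (dy ∧ dz, dz ∧ dx, dx ∧ dy) ↔ (e_x, e_y, e_z), the coefficients are exactly the components of curl F. Compute:
  ∂R/∂y - ∂Q/∂z = (x) - (0) = x
  ∂P/∂z - ∂R/∂x = (3*x) - (y) = 3*x - y
  ∂Q/∂x - ∂P/∂y = (y) - (3*x) = -3*x + y.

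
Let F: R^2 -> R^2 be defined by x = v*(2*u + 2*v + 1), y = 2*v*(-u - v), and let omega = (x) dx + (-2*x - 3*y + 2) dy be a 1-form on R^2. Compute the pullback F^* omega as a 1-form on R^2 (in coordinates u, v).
F^* omega = (2*v*(3*v - 2)) du + (8*u*v - 4*u + 14*v^2 - 7*v) dv

Using F^*(f dg) = (f ∘ F) d(g ∘ F), substitute each coordinate x_i by F_i(u, v) in f_i, and replace dx_i by d F_i = (∂F_i/∂u) du + (∂F_i/∂v) dv.
  For the x component: f_1(F) = v*(2*u + 2*v + 1); d F_1 = (2*v) du + (2*u + 4*v + 1) dv
  For the y component: f_2(F) = 2*u*v + 2*v^2 - 2*v + 2; d F_2 = (-2*v) du + (-2*u - 4*v) dv
Combining and collecting du, dv coefficients:
  coeff of du: 2*v*(3*v - 2)
  coeff of dv: 8*u*v - 4*u + 14*v^2 - 7*v
F^* omega = (2*v*(3*v - 2)) du + (8*u*v - 4*u + 14*v^2 - 7*v) dv.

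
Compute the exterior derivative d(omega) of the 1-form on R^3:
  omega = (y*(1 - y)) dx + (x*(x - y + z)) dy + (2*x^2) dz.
d(omega) = (2*x + y + z - 1) dx ∧ dy + (4*x) dx ∧ dz + (-x) dy ∧ dz

For a 1-form omega = sum_i f_i dx_i, the exterior derivative is
  d(omega) = sum_{i < j} (∂f_j/∂x_i - ∂f_i/∂x_j) dx_i ∧ dx_j.
  coefficient of dx ∧ dy: ∂f_2/∂x - ∂f_1/∂y = ∂(x*(x - y + z))/∂x - ∂(y*(1 - y))/∂y = 2*x + y + z - 1
  coefficient of dx ∧ dz: ∂f_3/∂x - ∂f_1/∂z = ∂(2*x^2)/∂x - ∂(y*(1 - y))/∂z = 4*x
  coefficient of dy ∧ dz: ∂f_3/∂y - ∂f_2/∂z = ∂(2*x^2)/∂y - ∂(x*(x - y + z))/∂z = -x
Assembling: d(omega) = (2*x + y + z - 1) dx ∧ dy + (4*x) dx ∧ dz + (-x) dy ∧ dz.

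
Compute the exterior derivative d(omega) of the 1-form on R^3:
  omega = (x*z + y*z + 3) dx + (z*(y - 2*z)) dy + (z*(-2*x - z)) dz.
d(omega) = (-z) dx ∧ dy + (-x - y - 2*z) dx ∧ dz + (-y + 4*z) dy ∧ dz

For a 1-form omega = sum_i f_i dx_i, the exterior derivative is
  d(omega) = sum_{i < j} (∂f_j/∂x_i - ∂f_i/∂x_j) dx_i ∧ dx_j.
  coefficient of dx ∧ dy: ∂f_2/∂x - ∂f_1/∂y = ∂(z*(y - 2*z))/∂x - ∂(x*z + y*z + 3)/∂y = -z
  coefficient of dx ∧ dz: ∂f_3/∂x - ∂f_1/∂z = ∂(z*(-2*x - z))/∂x - ∂(x*z + y*z + 3)/∂z = -x - y - 2*z
  coefficient of dy ∧ dz: ∂f_3/∂y - ∂f_2/∂z = ∂(z*(-2*x - z))/∂y - ∂(z*(y - 2*z))/∂z = -y + 4*z
Assembling: d(omega) = (-z) dx ∧ dy + (-x - y - 2*z) dx ∧ dz + (-y + 4*z) dy ∧ dz.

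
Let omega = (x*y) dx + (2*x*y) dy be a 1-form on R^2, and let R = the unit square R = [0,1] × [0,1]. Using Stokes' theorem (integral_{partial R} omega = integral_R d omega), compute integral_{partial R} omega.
integral_(partial R) omega = 1/2

Stokes: integral_partial_R omega = integral_R d omega with d omega = (∂Q/∂x - ∂P/∂y) dx ∧ dy.
  ∂Q/∂x = 2*y
  ∂P/∂y = x
  integrand = ∂Q/∂x - ∂P/∂y = -x + 2*y.
Integrating over R: integral_0^1 integral_0^1 (-x + 2*y) dx dy = 1/2.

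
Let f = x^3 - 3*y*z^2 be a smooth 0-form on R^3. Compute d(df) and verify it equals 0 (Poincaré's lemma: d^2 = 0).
d(df) = 0

Step 1: df = sum_i (∂f/∂x_i) dx_i = (3*x^2) dx + (-3*z^2) dy + (-6*y*z) dz.
Step 2: Apply d again. Using the 1-form formula, the coefficient of dx ∧ dy in d(df) is ∂^2 f/∂x ∂y - ∂^2 f/∂y ∂x = (0) - (0) = 0 (equality of mixed partials for smooth f).
Similarly for dx ∧ dz and dy ∧ dz — all coefficients vanish. So d(df) = 0.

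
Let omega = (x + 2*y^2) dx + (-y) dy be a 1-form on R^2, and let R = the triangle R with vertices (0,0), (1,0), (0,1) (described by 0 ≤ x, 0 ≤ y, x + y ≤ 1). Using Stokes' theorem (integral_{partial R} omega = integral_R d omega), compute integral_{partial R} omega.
integral_(partial R) omega = -2/3

Stokes: integral_partial_R omega = integral_R d omega with d omega = (∂Q/∂x - ∂P/∂y) dx ∧ dy.
  ∂Q/∂x = 0
  ∂P/∂y = 4*y
  integrand = ∂Q/∂x - ∂P/∂y = -4*y.
Integrating over R: integral_0^1 integral_0^{1-x} (-4*y) dy dx = -2/3.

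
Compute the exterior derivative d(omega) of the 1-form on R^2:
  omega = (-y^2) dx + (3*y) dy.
d(omega) = (2*y) dx ∧ dy

For a 1-form omega = sum_i f_i dx_i, the exterior derivative is
  d(omega) = sum_{i < j} (∂f_j/∂x_i - ∂f_i/∂x_j) dx_i ∧ dx_j.
  coefficient of dx ∧ dy: ∂f_2/∂x - ∂f_1/∂y = ∂(3*y)/∂x - ∂(-y^2)/∂y = 2*y
Assembling: d(omega) = (2*y) dx ∧ dy.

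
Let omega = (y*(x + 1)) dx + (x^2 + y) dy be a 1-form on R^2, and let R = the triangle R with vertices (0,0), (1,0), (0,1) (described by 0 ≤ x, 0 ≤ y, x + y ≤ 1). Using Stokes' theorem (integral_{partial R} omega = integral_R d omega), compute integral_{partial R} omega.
integral_(partial R) omega = -1/3

Stokes: integral_partial_R omega = integral_R d omega with d omega = (∂Q/∂x - ∂P/∂y) dx ∧ dy.
  ∂Q/∂x = 2*x
  ∂P/∂y = x + 1
  integrand = ∂Q/∂x - ∂P/∂y = x - 1.
Integrating over R: integral_0^1 integral_0^{1-x} (x - 1) dy dx = -1/3.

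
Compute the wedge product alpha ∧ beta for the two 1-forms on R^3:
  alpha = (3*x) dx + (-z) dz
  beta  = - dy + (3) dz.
alpha ∧ beta = (-3*x) dx ∧ dy + (9*x) dx ∧ dz + (-z) dy ∧ dz

Distribute the wedge, using dx_i ∧ dx_j = -dx_j ∧ dx_i and dx_i ∧ dx_i = 0. For each pair (i, j) with i < j, the coefficient of dx_i ∧ dx_j in alpha ∧ beta is (alpha_i * beta_j - alpha_j * beta_i). Collecting: alpha ∧ beta = (-3*x) dx ∧ dy + (9*x) dx ∧ dz + (-z) dy ∧ dz.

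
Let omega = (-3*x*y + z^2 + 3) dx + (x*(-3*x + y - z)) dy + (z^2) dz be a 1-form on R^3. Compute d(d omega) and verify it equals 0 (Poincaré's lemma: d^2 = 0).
d(d omega) = 0

Step 1: d omega = sum_{i<j} (∂f_j/∂x_i - ∂f_i/∂x_j) dx_i ∧ dx_j:
  coeff of dx ∧ dy: -3*x + y - z
  coeff of dx ∧ dz: -2*z
  coeff of dy ∧ dz: x
Step 2: Apply d again to each 2-form coefficient. The only possible 3-form in R^3 is dx ∧ dy ∧ dz, with coefficient
  ∂(coeff of dy∧dz)/∂x - ∂(coeff of dx∧dz)/∂y + ∂(coeff of dx∧dy)/∂z
  = ∂/∂x (x) - ∂/∂y (-2*z) + ∂/∂z (-3*x + y - z).
Each of these terms simplifies to sums of mixed partials that cancel in pairs. The result is 0 (by equality of mixed partials for smooth functions — Schwarz / Clairaut).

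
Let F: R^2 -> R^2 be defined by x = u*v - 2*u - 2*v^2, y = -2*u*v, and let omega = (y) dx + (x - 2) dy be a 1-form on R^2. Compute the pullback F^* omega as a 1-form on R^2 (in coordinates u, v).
F^* omega = (4*v*(-u*v + 2*u + v^2 + 1)) du + (4*u*(-u*v + u + 3*v^2 + 1)) dv

Using F^*(f dg) = (f ∘ F) d(g ∘ F), substitute each coordinate x_i by F_i(u, v) in f_i, and replace dx_i by d F_i = (∂F_i/∂u) du + (∂F_i/∂v) dv.
  For the x component: f_1(F) = -2*u*v; d F_1 = (v - 2) du + (u - 4*v) dv
  For the y component: f_2(F) = u*v - 2*u - 2*v^2 - 2; d F_2 = (-2*v) du + (-2*u) dv
Combining and collecting du, dv coefficients:
  coeff of du: 4*v*(-u*v + 2*u + v^2 + 1)
  coeff of dv: 4*u*(-u*v + u + 3*v^2 + 1)
F^* omega = (4*v*(-u*v + 2*u + v^2 + 1)) du + (4*u*(-u*v + u + 3*v^2 + 1)) dv.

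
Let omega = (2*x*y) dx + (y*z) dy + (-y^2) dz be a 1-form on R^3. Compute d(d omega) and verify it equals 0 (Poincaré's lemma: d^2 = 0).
d(d omega) = 0

Step 1: d omega = sum_{i<j} (∂f_j/∂x_i - ∂f_i/∂x_j) dx_i ∧ dx_j:
  coeff of dx ∧ dy: -2*x
  coeff of dx ∧ dz: 0
  coeff of dy ∧ dz: -3*y
Step 2: Apply d again to each 2-form coefficient. The only possible 3-form in R^3 is dx ∧ dy ∧ dz, with coefficient
  ∂(coeff of dy∧dz)/∂x - ∂(coeff of dx∧dz)/∂y + ∂(coeff of dx∧dy)/∂z
  = ∂/∂x (-3*y) - ∂/∂y (0) + ∂/∂z (-2*x).
Each of these terms simplifies to sums of mixed partials that cancel in pairs. The result is 0 (by equality of mixed partials for smooth functions — Schwarz / Clairaut).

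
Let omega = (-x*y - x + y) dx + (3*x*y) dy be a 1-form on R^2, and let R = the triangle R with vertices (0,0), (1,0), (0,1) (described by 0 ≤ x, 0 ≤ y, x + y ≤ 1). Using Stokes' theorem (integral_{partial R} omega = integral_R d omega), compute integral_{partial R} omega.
integral_(partial R) omega = 1/6

Stokes: integral_partial_R omega = integral_R d omega with d omega = (∂Q/∂x - ∂P/∂y) dx ∧ dy.
  ∂Q/∂x = 3*y
  ∂P/∂y = 1 - x
  integrand = ∂Q/∂x - ∂P/∂y = x + 3*y - 1.
Integrating over R: integral_0^1 integral_0^{1-x} (x + 3*y - 1) dy dx = 1/6.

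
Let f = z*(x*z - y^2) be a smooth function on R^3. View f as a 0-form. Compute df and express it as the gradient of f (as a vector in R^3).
df = (z^2) dx + (-2*y*z) dy + (2*x*z - y^2) dz; grad f = (z^2, -2*y*z, 2*x*z - y^2)

For a 0-form f, d f = (∂f/∂x) dx + (∂f/∂y) dy + (∂f/∂z) dz. The components of the vector representation are exactly the entries of grad f in Cartesian coordinates:
  ∂f/∂x = z^2
  ∂f/∂y = -2*y*z
  ∂f/∂z = 2*x*z - y^2.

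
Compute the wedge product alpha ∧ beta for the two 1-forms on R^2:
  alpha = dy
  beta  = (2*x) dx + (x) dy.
alpha ∧ beta = (-2*x) dx ∧ dy

Distribute the wedge, using dx_i ∧ dx_j = -dx_j ∧ dx_i and dx_i ∧ dx_i = 0. For each pair (i, j) with i < j, the coefficient of dx_i ∧ dx_j in alpha ∧ beta is (alpha_i * beta_j - alpha_j * beta_i). Collecting: alpha ∧ beta = (-2*x) dx ∧ dy.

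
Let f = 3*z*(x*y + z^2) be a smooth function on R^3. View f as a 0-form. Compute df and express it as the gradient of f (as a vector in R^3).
df = (3*y*z) dx + (3*x*z) dy + (3*x*y + 9*z^2) dz; grad f = (3*y*z, 3*x*z, 3*x*y + 9*z^2)

For a 0-form f, d f = (∂f/∂x) dx + (∂f/∂y) dy + (∂f/∂z) dz. The components of the vector representation are exactly the entries of grad f in Cartesian coordinates:
  ∂f/∂x = 3*y*z
  ∂f/∂y = 3*x*z
  ∂f/∂z = 3*x*y + 9*z^2.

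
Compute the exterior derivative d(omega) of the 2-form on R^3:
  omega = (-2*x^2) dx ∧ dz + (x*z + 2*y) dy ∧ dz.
d(omega) = (z) dx ∧ dy ∧ dz

For a 2-form omega = sum_{i<j} g_{ij} dx_i ∧ dx_j, the exterior derivative is
  d(omega) = sum_{i<j} d(g_{ij}) ∧ dx_i ∧ dx_j = sum_{i<j, k} (∂g_{ij}/∂x_k) dx_k ∧ dx_i ∧ dx_j.
Expand each term, using dx_k ∧ dx_i ∧ dx_j = sgn(permutation) dx_{(a)} ∧ dx_{(b)} ∧ dx_{(c)} with (a < b < c) sorted:
  d(x*z + 2*y) includes (∂/∂x)(x*z + 2*y) dx = (z) dx, which multiplied by dy ∧ dz gives (z) dx ∧ dy ∧ dz
Collecting like 3-forms: d(omega) = (z) dx ∧ dy ∧ dz.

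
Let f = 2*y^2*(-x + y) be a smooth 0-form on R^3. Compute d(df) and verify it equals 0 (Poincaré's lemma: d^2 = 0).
d(df) = 0

Step 1: df = sum_i (∂f/∂x_i) dx_i = (-2*y^2) dx + (2*y*(-2*x + 3*y)) dy + (0) dz.
Step 2: Apply d again. Using the 1-form formula, the coefficient of dx ∧ dy in d(df) is ∂^2 f/∂x ∂y - ∂^2 f/∂y ∂x = (-4*y) - (-4*y) = 0 (equality of mixed partials for smooth f).
Similarly for dx ∧ dz and dy ∧ dz — all coefficients vanish. So d(df) = 0.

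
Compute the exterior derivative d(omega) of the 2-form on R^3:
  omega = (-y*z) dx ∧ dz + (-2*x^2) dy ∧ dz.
d(omega) = (-4*x + z) dx ∧ dy ∧ dz

For a 2-form omega = sum_{i<j} g_{ij} dx_i ∧ dx_j, the exterior derivative is
  d(omega) = sum_{i<j} d(g_{ij}) ∧ dx_i ∧ dx_j = sum_{i<j, k} (∂g_{ij}/∂x_k) dx_k ∧ dx_i ∧ dx_j.
Expand each term, using dx_k ∧ dx_i ∧ dx_j = sgn(permutation) dx_{(a)} ∧ dx_{(b)} ∧ dx_{(c)} with (a < b < c) sorted:
  d(-y*z) includes (∂/∂y)(-y*z) dy = (-z) dy, which multiplied by dx ∧ dz gives (z) dx ∧ dy ∧ dz
  d(-2*x^2) includes (∂/∂x)(-2*x^2) dx = (-4*x) dx, which multiplied by dy ∧ dz gives (-4*x) dx ∧ dy ∧ dz
Collecting like 3-forms: d(omega) = (-4*x + z) dx ∧ dy ∧ dz.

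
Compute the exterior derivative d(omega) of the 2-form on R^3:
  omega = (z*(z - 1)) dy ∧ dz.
d(omega) = 0

For a 2-form omega = sum_{i<j} g_{ij} dx_i ∧ dx_j, the exterior derivative is
  d(omega) = sum_{i<j} d(g_{ij}) ∧ dx_i ∧ dx_j = sum_{i<j, k} (∂g_{ij}/∂x_k) dx_k ∧ dx_i ∧ dx_j.
Expand each term, using dx_k ∧ dx_i ∧ dx_j = sgn(permutation) dx_{(a)} ∧ dx_{(b)} ∧ dx_{(c)} with (a < b < c) sorted:

Collecting like 3-forms: d(omega) = 0.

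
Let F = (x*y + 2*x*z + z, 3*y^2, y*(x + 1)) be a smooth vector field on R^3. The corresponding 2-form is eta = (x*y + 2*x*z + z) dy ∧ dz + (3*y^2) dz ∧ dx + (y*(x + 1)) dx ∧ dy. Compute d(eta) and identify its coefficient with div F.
d(eta) = (7*y + 2*z) dx ∧ dy ∧ dz; div F = 7*y + 2*z

For a 2-form in R^3 of the form above, applying d gives a 3-form with coefficient ∂P/∂x + ∂Q/∂y + ∂R/∂z:
  ∂P/∂x = y + 2*z
  ∂Q/∂y = 6*y
  ∂R/∂z = 0
Sum = 7*y + 2*z, which is exactly div F.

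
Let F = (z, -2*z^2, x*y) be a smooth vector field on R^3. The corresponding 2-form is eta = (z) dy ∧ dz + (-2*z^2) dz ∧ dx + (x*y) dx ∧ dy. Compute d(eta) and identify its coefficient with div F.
d(eta) = (0) dx ∧ dy ∧ dz; div F = 0

For a 2-form in R^3 of the form above, applying d gives a 3-form with coefficient ∂P/∂x + ∂Q/∂y + ∂R/∂z:
  ∂P/∂x = 0
  ∂Q/∂y = 0
  ∂R/∂z = 0
Sum = 0, which is exactly div F.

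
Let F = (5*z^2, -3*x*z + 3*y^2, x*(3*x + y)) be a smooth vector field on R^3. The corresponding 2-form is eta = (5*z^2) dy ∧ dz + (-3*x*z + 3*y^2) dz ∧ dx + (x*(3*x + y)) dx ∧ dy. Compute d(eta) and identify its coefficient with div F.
d(eta) = (6*y) dx ∧ dy ∧ dz; div F = 6*y

For a 2-form in R^3 of the form above, applying d gives a 3-form with coefficient ∂P/∂x + ∂Q/∂y + ∂R/∂z:
  ∂P/∂x = 0
  ∂Q/∂y = 6*y
  ∂R/∂z = 0
Sum = 6*y, which is exactly div F.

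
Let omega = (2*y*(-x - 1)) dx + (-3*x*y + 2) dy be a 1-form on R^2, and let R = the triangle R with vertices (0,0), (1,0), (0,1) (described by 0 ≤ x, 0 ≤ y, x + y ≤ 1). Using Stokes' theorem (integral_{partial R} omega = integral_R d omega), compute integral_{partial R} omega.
integral_(partial R) omega = 5/6

Stokes: integral_partial_R omega = integral_R d omega with d omega = (∂Q/∂x - ∂P/∂y) dx ∧ dy.
  ∂Q/∂x = -3*y
  ∂P/∂y = -2*x - 2
  integrand = ∂Q/∂x - ∂P/∂y = 2*x - 3*y + 2.
Integrating over R: integral_0^1 integral_0^{1-x} (2*x - 3*y + 2) dy dx = 5/6.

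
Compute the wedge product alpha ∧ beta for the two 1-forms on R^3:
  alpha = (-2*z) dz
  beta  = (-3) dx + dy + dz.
alpha ∧ beta = (-6*z) dx ∧ dz + (2*z) dy ∧ dz

Distribute the wedge, using dx_i ∧ dx_j = -dx_j ∧ dx_i and dx_i ∧ dx_i = 0. For each pair (i, j) with i < j, the coefficient of dx_i ∧ dx_j in alpha ∧ beta is (alpha_i * beta_j - alpha_j * beta_i). Collecting: alpha ∧ beta = (-6*z) dx ∧ dz + (2*z) dy ∧ dz.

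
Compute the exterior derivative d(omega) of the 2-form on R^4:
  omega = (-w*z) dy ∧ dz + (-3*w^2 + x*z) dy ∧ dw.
d(omega) = (-x - z) dy ∧ dz ∧ dw + (z) dx ∧ dy ∧ dw

For a 2-form omega = sum_{i<j} g_{ij} dx_i ∧ dx_j, the exterior derivative is
  d(omega) = sum_{i<j} d(g_{ij}) ∧ dx_i ∧ dx_j = sum_{i<j, k} (∂g_{ij}/∂x_k) dx_k ∧ dx_i ∧ dx_j.
Expand each term, using dx_k ∧ dx_i ∧ dx_j = sgn(permutation) dx_{(a)} ∧ dx_{(b)} ∧ dx_{(c)} with (a < b < c) sorted:
  d(-w*z) includes (∂/∂w)(-w*z) dw = (-z) dw, which multiplied by dy ∧ dz gives (-z) dy ∧ dz ∧ dw
  d(-3*w^2 + x*z) includes (∂/∂x)(-3*w^2 + x*z) dx = (z) dx, which multiplied by dy ∧ dw gives (z) dx ∧ dy ∧ dw
  d(-3*w^2 + x*z) includes (∂/∂z)(-3*w^2 + x*z) dz = (x) dz, which multiplied by dy ∧ dw gives (-x) dy ∧ dz ∧ dw
Collecting like 3-forms: d(omega) = (-x - z) dy ∧ dz ∧ dw + (z) dx ∧ dy ∧ dw.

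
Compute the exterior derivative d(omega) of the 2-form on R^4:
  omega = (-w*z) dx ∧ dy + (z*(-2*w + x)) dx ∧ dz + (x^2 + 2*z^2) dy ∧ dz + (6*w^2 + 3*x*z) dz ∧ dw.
d(omega) = (-w + 2*x) dx ∧ dy ∧ dz + (-z) dx ∧ dy ∧ dw + (z) dx ∧ dz ∧ dw

For a 2-form omega = sum_{i<j} g_{ij} dx_i ∧ dx_j, the exterior derivative is
  d(omega) = sum_{i<j} d(g_{ij}) ∧ dx_i ∧ dx_j = sum_{i<j, k} (∂g_{ij}/∂x_k) dx_k ∧ dx_i ∧ dx_j.
Expand each term, using dx_k ∧ dx_i ∧ dx_j = sgn(permutation) dx_{(a)} ∧ dx_{(b)} ∧ dx_{(c)} with (a < b < c) sorted:
  d(-w*z) includes (∂/∂z)(-w*z) dz = (-w) dz, which multiplied by dx ∧ dy gives (-w) dx ∧ dy ∧ dz
  d(-w*z) includes (∂/∂w)(-w*z) dw = (-z) dw, which multiplied by dx ∧ dy gives (-z) dx ∧ dy ∧ dw
  d(z*(-2*w + x)) includes (∂/∂w)(z*(-2*w + x)) dw = (-2*z) dw, which multiplied by dx ∧ dz gives (-2*z) dx ∧ dz ∧ dw
  d(x^2 + 2*z^2) includes (∂/∂x)(x^2 + 2*z^2) dx = (2*x) dx, which multiplied by dy ∧ dz gives (2*x) dx ∧ dy ∧ dz
  d(6*w^2 + 3*x*z) includes (∂/∂x)(6*w^2 + 3*x*z) dx = (3*z) dx, which multiplied by dz ∧ dw gives (3*z) dx ∧ dz ∧ dw
Collecting like 3-forms: d(omega) = (-w + 2*x) dx ∧ dy ∧ dz + (-z) dx ∧ dy ∧ dw + (z) dx ∧ dz ∧ dw.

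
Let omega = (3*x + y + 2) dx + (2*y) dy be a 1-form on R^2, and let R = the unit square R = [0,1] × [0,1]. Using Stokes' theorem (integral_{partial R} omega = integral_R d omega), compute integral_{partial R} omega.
integral_(partial R) omega = -1

Stokes: integral_partial_R omega = integral_R d omega with d omega = (∂Q/∂x - ∂P/∂y) dx ∧ dy.
  ∂Q/∂x = 0
  ∂P/∂y = 1
  integrand = ∂Q/∂x - ∂P/∂y = -1.
Integrating over R: integral_0^1 integral_0^1 (-1) dx dy = -1.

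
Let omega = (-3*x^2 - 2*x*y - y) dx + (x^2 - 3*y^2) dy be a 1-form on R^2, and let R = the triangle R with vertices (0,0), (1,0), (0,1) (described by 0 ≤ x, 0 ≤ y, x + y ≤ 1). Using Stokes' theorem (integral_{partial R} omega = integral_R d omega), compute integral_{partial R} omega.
integral_(partial R) omega = 7/6

Stokes: integral_partial_R omega = integral_R d omega with d omega = (∂Q/∂x - ∂P/∂y) dx ∧ dy.
  ∂Q/∂x = 2*x
  ∂P/∂y = -2*x - 1
  integrand = ∂Q/∂x - ∂P/∂y = 4*x + 1.
Integrating over R: integral_0^1 integral_0^{1-x} (4*x + 1) dy dx = 7/6.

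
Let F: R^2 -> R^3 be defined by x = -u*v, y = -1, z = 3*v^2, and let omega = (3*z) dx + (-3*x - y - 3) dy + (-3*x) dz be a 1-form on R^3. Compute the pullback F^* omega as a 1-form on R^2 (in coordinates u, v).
F^* omega = (-9*v^3) du + (9*u*v^2) dv

Using F^*(f dg) = (f ∘ F) d(g ∘ F), substitute each coordinate x_i by F_i(u, v) in f_i, and replace dx_i by d F_i = (∂F_i/∂u) du + (∂F_i/∂v) dv.
  For the x component: f_1(F) = 9*v^2; d F_1 = (-v) du + (-u) dv
  For the y component: f_2(F) = 3*u*v - 2; d F_2 = (0) du + (0) dv
  For the z component: f_3(F) = 3*u*v; d F_3 = (0) du + (6*v) dv
Combining and collecting du, dv coefficients:
  coeff of du: -9*v^3
  coeff of dv: 9*u*v^2
F^* omega = (-9*v^3) du + (9*u*v^2) dv.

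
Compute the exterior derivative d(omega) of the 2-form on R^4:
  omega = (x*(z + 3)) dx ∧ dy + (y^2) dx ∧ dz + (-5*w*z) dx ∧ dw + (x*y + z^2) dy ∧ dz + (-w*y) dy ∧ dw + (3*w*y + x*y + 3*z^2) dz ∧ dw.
d(omega) = (x - y) dx ∧ dy ∧ dz + (5*w + y) dx ∧ dz ∧ dw + (3*w + x) dy ∧ dz ∧ dw

For a 2-form omega = sum_{i<j} g_{ij} dx_i ∧ dx_j, the exterior derivative is
  d(omega) = sum_{i<j} d(g_{ij}) ∧ dx_i ∧ dx_j = sum_{i<j, k} (∂g_{ij}/∂x_k) dx_k ∧ dx_i ∧ dx_j.
Expand each term, using dx_k ∧ dx_i ∧ dx_j = sgn(permutation) dx_{(a)} ∧ dx_{(b)} ∧ dx_{(c)} with (a < b < c) sorted:
  d(x*(z + 3)) includes (∂/∂z)(x*(z + 3)) dz = (x) dz, which multiplied by dx ∧ dy gives (x) dx ∧ dy ∧ dz
  d(y^2) includes (∂/∂y)(y^2) dy = (2*y) dy, which multiplied by dx ∧ dz gives (-2*y) dx ∧ dy ∧ dz
  d(-5*w*z) includes (∂/∂z)(-5*w*z) dz = (-5*w) dz, which multiplied by dx ∧ dw gives (5*w) dx ∧ dz ∧ dw
  d(x*y + z^2) includes (∂/∂x)(x*y + z^2) dx = (y) dx, which multiplied by dy ∧ dz gives (y) dx ∧ dy ∧ dz
  d(3*w*y + x*y + 3*z^2) includes (∂/∂x)(3*w*y + x*y + 3*z^2) dx = (y) dx, which multiplied by dz ∧ dw gives (y) dx ∧ dz ∧ dw
  d(3*w*y + x*y + 3*z^2) includes (∂/∂y)(3*w*y + x*y + 3*z^2) dy = (3*w + x) dy, which multiplied by dz ∧ dw gives (3*w + x) dy ∧ dz ∧ dw
Collecting like 3-forms: d(omega) = (x - y) dx ∧ dy ∧ dz + (5*w + y) dx ∧ dz ∧ dw + (3*w + x) dy ∧ dz ∧ dw.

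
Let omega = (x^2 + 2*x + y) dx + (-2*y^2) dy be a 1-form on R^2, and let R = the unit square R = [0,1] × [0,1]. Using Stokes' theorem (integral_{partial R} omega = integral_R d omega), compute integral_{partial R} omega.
integral_(partial R) omega = -1

Stokes: integral_partial_R omega = integral_R d omega with d omega = (∂Q/∂x - ∂P/∂y) dx ∧ dy.
  ∂Q/∂x = 0
  ∂P/∂y = 1
  integrand = ∂Q/∂x - ∂P/∂y = -1.
Integrating over R: integral_0^1 integral_0^1 (-1) dx dy = -1.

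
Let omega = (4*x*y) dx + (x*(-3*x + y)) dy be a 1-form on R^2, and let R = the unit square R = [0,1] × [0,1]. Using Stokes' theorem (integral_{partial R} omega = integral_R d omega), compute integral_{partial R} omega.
integral_(partial R) omega = -9/2

Stokes: integral_partial_R omega = integral_R d omega with d omega = (∂Q/∂x - ∂P/∂y) dx ∧ dy.
  ∂Q/∂x = -6*x + y
  ∂P/∂y = 4*x
  integrand = ∂Q/∂x - ∂P/∂y = -10*x + y.
Integrating over R: integral_0^1 integral_0^1 (-10*x + y) dx dy = -9/2.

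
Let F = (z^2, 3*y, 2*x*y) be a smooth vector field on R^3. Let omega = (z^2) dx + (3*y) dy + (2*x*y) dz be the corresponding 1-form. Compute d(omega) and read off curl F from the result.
d(omega) = (2*x) dy ∧ dz + (-2*y + 2*z) dz ∧ dx + (0) dx ∧ dy; curl F = (2*x, -2*y + 2*z, 0)

d omega = sum_{i<j} (∂f_j/∂x_i - ∂f_i/∂x_j) dx_i ∧ dx_j. Under the identification (dy ∧ dz, dz ∧ dx, dx ∧ dy) ↔ (e_x, e_y, e_z), the coefficients are exactly the components of curl F. Compute:
  ∂R/∂y - ∂Q/∂z = (2*x) - (0) = 2*x
  ∂P/∂z - ∂R/∂x = (2*z) - (2*y) = -2*y + 2*z
  ∂Q/∂x - ∂P/∂y = (0) - (0) = 0.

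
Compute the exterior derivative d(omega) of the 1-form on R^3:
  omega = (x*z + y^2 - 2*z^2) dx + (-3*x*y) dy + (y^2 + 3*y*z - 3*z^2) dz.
d(omega) = (-5*y) dx ∧ dy + (-x + 4*z) dx ∧ dz + (2*y + 3*z) dy ∧ dz

For a 1-form omega = sum_i f_i dx_i, the exterior derivative is
  d(omega) = sum_{i < j} (∂f_j/∂x_i - ∂f_i/∂x_j) dx_i ∧ dx_j.
  coefficient of dx ∧ dy: ∂f_2/∂x - ∂f_1/∂y = ∂(-3*x*y)/∂x - ∂(x*z + y^2 - 2*z^2)/∂y = -5*y
  coefficient of dx ∧ dz: ∂f_3/∂x - ∂f_1/∂z = ∂(y^2 + 3*y*z - 3*z^2)/∂x - ∂(x*z + y^2 - 2*z^2)/∂z = -x + 4*z
  coefficient of dy ∧ dz: ∂f_3/∂y - ∂f_2/∂z = ∂(y^2 + 3*y*z - 3*z^2)/∂y - ∂(-3*x*y)/∂z = 2*y + 3*z
Assembling: d(omega) = (-5*y) dx ∧ dy + (-x + 4*z) dx ∧ dz + (2*y + 3*z) dy ∧ dz.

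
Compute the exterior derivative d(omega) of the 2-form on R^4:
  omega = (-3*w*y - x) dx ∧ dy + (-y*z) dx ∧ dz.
d(omega) = (-3*y) dx ∧ dy ∧ dw + (z) dx ∧ dy ∧ dz

For a 2-form omega = sum_{i<j} g_{ij} dx_i ∧ dx_j, the exterior derivative is
  d(omega) = sum_{i<j} d(g_{ij}) ∧ dx_i ∧ dx_j = sum_{i<j, k} (∂g_{ij}/∂x_k) dx_k ∧ dx_i ∧ dx_j.
Expand each term, using dx_k ∧ dx_i ∧ dx_j = sgn(permutation) dx_{(a)} ∧ dx_{(b)} ∧ dx_{(c)} with (a < b < c) sorted:
  d(-3*w*y - x) includes (∂/∂w)(-3*w*y - x) dw = (-3*y) dw, which multiplied by dx ∧ dy gives (-3*y) dx ∧ dy ∧ dw
  d(-y*z) includes (∂/∂y)(-y*z) dy = (-z) dy, which multiplied by dx ∧ dz gives (z) dx ∧ dy ∧ dz
Collecting like 3-forms: d(omega) = (-3*y) dx ∧ dy ∧ dw + (z) dx ∧ dy ∧ dz.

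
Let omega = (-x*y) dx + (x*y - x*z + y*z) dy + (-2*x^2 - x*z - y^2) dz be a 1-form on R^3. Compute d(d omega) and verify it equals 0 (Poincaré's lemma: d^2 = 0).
d(d omega) = 0

Step 1: d omega = sum_{i<j} (∂f_j/∂x_i - ∂f_i/∂x_j) dx_i ∧ dx_j:
  coeff of dx ∧ dy: x + y - z
  coeff of dx ∧ dz: -4*x - z
  coeff of dy ∧ dz: x - 3*y
Step 2: Apply d again to each 2-form coefficient. The only possible 3-form in R^3 is dx ∧ dy ∧ dz, with coefficient
  ∂(coeff of dy∧dz)/∂x - ∂(coeff of dx∧dz)/∂y + ∂(coeff of dx∧dy)/∂z
  = ∂/∂x (x - 3*y) - ∂/∂y (-4*x - z) + ∂/∂z (x + y - z).
Each of these terms simplifies to sums of mixed partials that cancel in pairs. The result is 0 (by equality of mixed partials for smooth functions — Schwarz / Clairaut).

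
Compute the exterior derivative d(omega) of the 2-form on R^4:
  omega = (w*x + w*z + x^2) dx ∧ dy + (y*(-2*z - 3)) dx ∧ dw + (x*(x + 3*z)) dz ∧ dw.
d(omega) = (w) dx ∧ dy ∧ dz + (x + 3*z + 3) dx ∧ dy ∧ dw + (2*x + 2*y + 3*z) dx ∧ dz ∧ dw

For a 2-form omega = sum_{i<j} g_{ij} dx_i ∧ dx_j, the exterior derivative is
  d(omega) = sum_{i<j} d(g_{ij}) ∧ dx_i ∧ dx_j = sum_{i<j, k} (∂g_{ij}/∂x_k) dx_k ∧ dx_i ∧ dx_j.
Expand each term, using dx_k ∧ dx_i ∧ dx_j = sgn(permutation) dx_{(a)} ∧ dx_{(b)} ∧ dx_{(c)} with (a < b < c) sorted:
  d(w*x + w*z + x^2) includes (∂/∂z)(w*x + w*z + x^2) dz = (w) dz, which multiplied by dx ∧ dy gives (w) dx ∧ dy ∧ dz
  d(w*x + w*z + x^2) includes (∂/∂w)(w*x + w*z + x^2) dw = (x + z) dw, which multiplied by dx ∧ dy gives (x + z) dx ∧ dy ∧ dw
  d(y*(-2*z - 3)) includes (∂/∂y)(y*(-2*z - 3)) dy = (-2*z - 3) dy, which multiplied by dx ∧ dw gives (2*z + 3) dx ∧ dy ∧ dw
  d(y*(-2*z - 3)) includes (∂/∂z)(y*(-2*z - 3)) dz = (-2*y) dz, which multiplied by dx ∧ dw gives (2*y) dx ∧ dz ∧ dw
  d(x*(x + 3*z)) includes (∂/∂x)(x*(x + 3*z)) dx = (2*x + 3*z) dx, which multiplied by dz ∧ dw gives (2*x + 3*z) dx ∧ dz ∧ dw
Collecting like 3-forms: d(omega) = (w) dx ∧ dy ∧ dz + (x + 3*z + 3) dx ∧ dy ∧ dw + (2*x + 2*y + 3*z) dx ∧ dz ∧ dw.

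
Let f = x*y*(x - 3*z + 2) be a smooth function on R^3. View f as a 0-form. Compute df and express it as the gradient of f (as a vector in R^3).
df = (y*(2*x - 3*z + 2)) dx + (x*(x - 3*z + 2)) dy + (-3*x*y) dz; grad f = (y*(2*x - 3*z + 2), x*(x - 3*z + 2), -3*x*y)

For a 0-form f, d f = (∂f/∂x) dx + (∂f/∂y) dy + (∂f/∂z) dz. The components of the vector representation are exactly the entries of grad f in Cartesian coordinates:
  ∂f/∂x = y*(2*x - 3*z + 2)
  ∂f/∂y = x*(x - 3*z + 2)
  ∂f/∂z = -3*x*y.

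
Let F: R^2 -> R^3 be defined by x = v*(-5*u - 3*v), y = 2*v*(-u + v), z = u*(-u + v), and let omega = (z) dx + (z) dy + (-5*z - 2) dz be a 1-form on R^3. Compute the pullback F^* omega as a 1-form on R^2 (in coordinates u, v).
F^* omega = (-10*u^3 + 22*u^2*v - 12*u*v^2 + 4*u - 2*v) du + (2*u*(6*u^2 - 5*u*v - v^2 - 1)) dv

Using F^*(f dg) = (f ∘ F) d(g ∘ F), substitute each coordinate x_i by F_i(u, v) in f_i, and replace dx_i by d F_i = (∂F_i/∂u) du + (∂F_i/∂v) dv.
  For the x component: f_1(F) = u*(-u + v); d F_1 = (-5*v) du + (-5*u - 6*v) dv
  For the y component: f_2(F) = u*(-u + v); d F_2 = (-2*v) du + (-2*u + 4*v) dv
  For the z component: f_3(F) = 5*u^2 - 5*u*v - 2; d F_3 = (-2*u + v) du + (u) dv
Combining and collecting du, dv coefficients:
  coeff of du: -10*u^3 + 22*u^2*v - 12*u*v^2 + 4*u - 2*v
  coeff of dv: 2*u*(6*u^2 - 5*u*v - v^2 - 1)
F^* omega = (-10*u^3 + 22*u^2*v - 12*u*v^2 + 4*u - 2*v) du + (2*u*(6*u^2 - 5*u*v - v^2 - 1)) dv.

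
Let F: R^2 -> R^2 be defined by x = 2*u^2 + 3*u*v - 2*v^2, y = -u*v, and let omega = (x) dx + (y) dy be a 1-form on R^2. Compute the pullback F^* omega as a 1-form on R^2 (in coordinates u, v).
F^* omega = (8*u^3 + 18*u^2*v + 2*u*v^2 - 6*v^3) du + (6*u^3 + 2*u^2*v - 18*u*v^2 + 8*v^3) dv

Using F^*(f dg) = (f ∘ F) d(g ∘ F), substitute each coordinate x_i by F_i(u, v) in f_i, and replace dx_i by d F_i = (∂F_i/∂u) du + (∂F_i/∂v) dv.
  For the x component: f_1(F) = 2*u^2 + 3*u*v - 2*v^2; d F_1 = (4*u + 3*v) du + (3*u - 4*v) dv
  For the y component: f_2(F) = -u*v; d F_2 = (-v) du + (-u) dv
Combining and collecting du, dv coefficients:
  coeff of du: 8*u^3 + 18*u^2*v + 2*u*v^2 - 6*v^3
  coeff of dv: 6*u^3 + 2*u^2*v - 18*u*v^2 + 8*v^3
F^* omega = (8*u^3 + 18*u^2*v + 2*u*v^2 - 6*v^3) du + (6*u^3 + 2*u^2*v - 18*u*v^2 + 8*v^3) dv.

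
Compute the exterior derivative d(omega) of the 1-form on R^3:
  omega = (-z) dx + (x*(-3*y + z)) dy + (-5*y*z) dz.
d(omega) = (-3*y + z) dx ∧ dy + (1) dx ∧ dz + (-x - 5*z) dy ∧ dz

For a 1-form omega = sum_i f_i dx_i, the exterior derivative is
  d(omega) = sum_{i < j} (∂f_j/∂x_i - ∂f_i/∂x_j) dx_i ∧ dx_j.
  coefficient of dx ∧ dy: ∂f_2/∂x - ∂f_1/∂y = ∂(x*(-3*y + z))/∂x - ∂(-z)/∂y = -3*y + z
  coefficient of dx ∧ dz: ∂f_3/∂x - ∂f_1/∂z = ∂(-5*y*z)/∂x - ∂(-z)/∂z = 1
  coefficient of dy ∧ dz: ∂f_3/∂y - ∂f_2/∂z = ∂(-5*y*z)/∂y - ∂(x*(-3*y + z))/∂z = -x - 5*z
Assembling: d(omega) = (-3*y + z) dx ∧ dy + (1) dx ∧ dz + (-x - 5*z) dy ∧ dz.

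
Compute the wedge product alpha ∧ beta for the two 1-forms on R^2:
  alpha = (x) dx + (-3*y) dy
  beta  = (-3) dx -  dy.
alpha ∧ beta = (-x - 9*y) dx ∧ dy

Distribute the wedge, using dx_i ∧ dx_j = -dx_j ∧ dx_i and dx_i ∧ dx_i = 0. For each pair (i, j) with i < j, the coefficient of dx_i ∧ dx_j in alpha ∧ beta is (alpha_i * beta_j - alpha_j * beta_i). Collecting: alpha ∧ beta = (-x - 9*y) dx ∧ dy.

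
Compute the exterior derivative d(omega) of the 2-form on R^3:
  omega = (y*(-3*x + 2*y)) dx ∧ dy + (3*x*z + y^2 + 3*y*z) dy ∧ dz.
d(omega) = (3*z) dx ∧ dy ∧ dz

For a 2-form omega = sum_{i<j} g_{ij} dx_i ∧ dx_j, the exterior derivative is
  d(omega) = sum_{i<j} d(g_{ij}) ∧ dx_i ∧ dx_j = sum_{i<j, k} (∂g_{ij}/∂x_k) dx_k ∧ dx_i ∧ dx_j.
Expand each term, using dx_k ∧ dx_i ∧ dx_j = sgn(permutation) dx_{(a)} ∧ dx_{(b)} ∧ dx_{(c)} with (a < b < c) sorted:
  d(3*x*z + y^2 + 3*y*z) includes (∂/∂x)(3*x*z + y^2 + 3*y*z) dx = (3*z) dx, which multiplied by dy ∧ dz gives (3*z) dx ∧ dy ∧ dz
Collecting like 3-forms: d(omega) = (3*z) dx ∧ dy ∧ dz.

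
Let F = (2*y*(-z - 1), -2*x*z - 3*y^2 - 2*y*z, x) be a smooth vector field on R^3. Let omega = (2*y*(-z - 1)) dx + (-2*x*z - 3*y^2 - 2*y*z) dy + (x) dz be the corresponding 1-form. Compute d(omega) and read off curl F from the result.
d(omega) = (2*x + 2*y) dy ∧ dz + (-2*y - 1) dz ∧ dx + (2) dx ∧ dy; curl F = (2*x + 2*y, -2*y - 1, 2)

d omega = sum_{i<j} (∂f_j/∂x_i - ∂f_i/∂x_j) dx_i ∧ dx_j. Under the identification (dy ∧ dz, dz ∧ dx, dx ∧ dy) ↔ (e_x, e_y, e_z), the coefficients are exactly the components of curl F. Compute:
  ∂R/∂y - ∂Q/∂z = (0) - (-2*x - 2*y) = 2*x + 2*y
  ∂P/∂z - ∂R/∂x = (-2*y) - (1) = -2*y - 1
  ∂Q/∂x - ∂P/∂y = (-2*z) - (-2*z - 2) = 2.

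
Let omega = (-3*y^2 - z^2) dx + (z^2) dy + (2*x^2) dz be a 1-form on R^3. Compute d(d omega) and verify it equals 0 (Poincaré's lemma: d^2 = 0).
d(d omega) = 0

Step 1: d omega = sum_{i<j} (∂f_j/∂x_i - ∂f_i/∂x_j) dx_i ∧ dx_j:
  coeff of dx ∧ dy: 6*y
  coeff of dx ∧ dz: 4*x + 2*z
  coeff of dy ∧ dz: -2*z
Step 2: Apply d again to each 2-form coefficient. The only possible 3-form in R^3 is dx ∧ dy ∧ dz, with coefficient
  ∂(coeff of dy∧dz)/∂x - ∂(coeff of dx∧dz)/∂y + ∂(coeff of dx∧dy)/∂z
  = ∂/∂x (-2*z) - ∂/∂y (4*x + 2*z) + ∂/∂z (6*y).
Each of these terms simplifies to sums of mixed partials that cancel in pairs. The result is 0 (by equality of mixed partials for smooth functions — Schwarz / Clairaut).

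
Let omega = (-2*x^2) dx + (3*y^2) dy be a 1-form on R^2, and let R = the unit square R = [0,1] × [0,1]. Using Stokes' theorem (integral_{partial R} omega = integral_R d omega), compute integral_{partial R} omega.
integral_(partial R) omega = 0

Stokes: integral_partial_R omega = integral_R d omega with d omega = (∂Q/∂x - ∂P/∂y) dx ∧ dy.
  ∂Q/∂x = 0
  ∂P/∂y = 0
  integrand = ∂Q/∂x - ∂P/∂y = 0.
Integrating over R: integral_0^1 integral_0^1 (0) dx dy = 0.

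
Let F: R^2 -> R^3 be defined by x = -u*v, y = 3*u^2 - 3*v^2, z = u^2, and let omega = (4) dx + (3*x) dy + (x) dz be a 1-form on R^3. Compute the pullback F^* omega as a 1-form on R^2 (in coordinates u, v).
F^* omega = (4*v*(-5*u^2 - 1)) du + (2*u*(9*v^2 - 2)) dv

Using F^*(f dg) = (f ∘ F) d(g ∘ F), substitute each coordinate x_i by F_i(u, v) in f_i, and replace dx_i by d F_i = (∂F_i/∂u) du + (∂F_i/∂v) dv.
  For the x component: f_1(F) = 4; d F_1 = (-v) du + (-u) dv
  For the y component: f_2(F) = -3*u*v; d F_2 = (6*u) du + (-6*v) dv
  For the z component: f_3(F) = -u*v; d F_3 = (2*u) du + (0) dv
Combining and collecting du, dv coefficients:
  coeff of du: 4*v*(-5*u^2 - 1)
  coeff of dv: 2*u*(9*v^2 - 2)
F^* omega = (4*v*(-5*u^2 - 1)) du + (2*u*(9*v^2 - 2)) dv.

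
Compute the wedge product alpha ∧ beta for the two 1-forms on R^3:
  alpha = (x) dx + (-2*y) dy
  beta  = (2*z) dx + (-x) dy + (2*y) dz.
alpha ∧ beta = (-x^2 + 4*y*z) dx ∧ dy + (2*x*y) dx ∧ dz + (-4*y^2) dy ∧ dz

Distribute the wedge, using dx_i ∧ dx_j = -dx_j ∧ dx_i and dx_i ∧ dx_i = 0. For each pair (i, j) with i < j, the coefficient of dx_i ∧ dx_j in alpha ∧ beta is (alpha_i * beta_j - alpha_j * beta_i). Collecting: alpha ∧ beta = (-x^2 + 4*y*z) dx ∧ dy + (2*x*y) dx ∧ dz + (-4*y^2) dy ∧ dz.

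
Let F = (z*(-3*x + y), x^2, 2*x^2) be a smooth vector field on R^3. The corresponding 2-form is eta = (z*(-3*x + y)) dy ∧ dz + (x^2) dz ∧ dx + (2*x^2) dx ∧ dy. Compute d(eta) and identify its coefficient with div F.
d(eta) = (-3*z) dx ∧ dy ∧ dz; div F = -3*z

For a 2-form in R^3 of the form above, applying d gives a 3-form with coefficient ∂P/∂x + ∂Q/∂y + ∂R/∂z:
  ∂P/∂x = -3*z
  ∂Q/∂y = 0
  ∂R/∂z = 0
Sum = -3*z, which is exactly div F.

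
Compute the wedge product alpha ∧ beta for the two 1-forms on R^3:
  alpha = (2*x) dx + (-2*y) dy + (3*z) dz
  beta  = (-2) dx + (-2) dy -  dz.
alpha ∧ beta = (-4*x - 4*y) dx ∧ dy + (-2*x + 6*z) dx ∧ dz + (2*y + 6*z) dy ∧ dz

Distribute the wedge, using dx_i ∧ dx_j = -dx_j ∧ dx_i and dx_i ∧ dx_i = 0. For each pair (i, j) with i < j, the coefficient of dx_i ∧ dx_j in alpha ∧ beta is (alpha_i * beta_j - alpha_j * beta_i). Collecting: alpha ∧ beta = (-4*x - 4*y) dx ∧ dy + (-2*x + 6*z) dx ∧ dz + (2*y + 6*z) dy ∧ dz.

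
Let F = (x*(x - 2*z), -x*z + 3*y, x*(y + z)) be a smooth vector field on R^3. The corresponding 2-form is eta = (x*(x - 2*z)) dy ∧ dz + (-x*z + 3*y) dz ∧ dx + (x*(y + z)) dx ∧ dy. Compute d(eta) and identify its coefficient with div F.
d(eta) = (3*x - 2*z + 3) dx ∧ dy ∧ dz; div F = 3*x - 2*z + 3

For a 2-form in R^3 of the form above, applying d gives a 3-form with coefficient ∂P/∂x + ∂Q/∂y + ∂R/∂z:
  ∂P/∂x = 2*x - 2*z
  ∂Q/∂y = 3
  ∂R/∂z = x
Sum = 3*x - 2*z + 3, which is exactly div F.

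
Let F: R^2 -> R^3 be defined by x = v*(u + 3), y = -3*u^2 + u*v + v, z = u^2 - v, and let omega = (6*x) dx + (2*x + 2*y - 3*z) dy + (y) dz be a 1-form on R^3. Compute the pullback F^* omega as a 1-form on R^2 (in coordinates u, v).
F^* omega = (48*u^3 - 31*u^2*v + 10*u*v^2 - 64*u*v + 29*v^2) du + (-9*u^3 + 10*u^2*v - 6*u^2 + 50*u*v + 64*v) dv

Using F^*(f dg) = (f ∘ F) d(g ∘ F), substitute each coordinate x_i by F_i(u, v) in f_i, and replace dx_i by d F_i = (∂F_i/∂u) du + (∂F_i/∂v) dv.
  For the x component: f_1(F) = 6*v*(u + 3); d F_1 = (v) du + (u + 3) dv
  For the y component: f_2(F) = -9*u^2 + 4*u*v + 11*v; d F_2 = (-6*u + v) du + (u + 1) dv
  For the z component: f_3(F) = -3*u^2 + u*v + v; d F_3 = (2*u) du + (-1) dv
Combining and collecting du, dv coefficients:
  coeff of du: 48*u^3 - 31*u^2*v + 10*u*v^2 - 64*u*v + 29*v^2
  coeff of dv: -9*u^3 + 10*u^2*v - 6*u^2 + 50*u*v + 64*v
F^* omega = (48*u^3 - 31*u^2*v + 10*u*v^2 - 64*u*v + 29*v^2) du + (-9*u^3 + 10*u^2*v - 6*u^2 + 50*u*v + 64*v) dv.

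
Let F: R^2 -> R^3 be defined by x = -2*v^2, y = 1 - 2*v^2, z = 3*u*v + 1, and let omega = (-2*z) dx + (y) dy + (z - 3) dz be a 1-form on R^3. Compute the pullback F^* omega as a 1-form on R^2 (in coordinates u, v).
F^* omega = (3*v*(3*u*v - 2)) du + (9*u^2*v + 24*u*v^2 - 6*u + 8*v^3 + 4*v) dv

Using F^*(f dg) = (f ∘ F) d(g ∘ F), substitute each coordinate x_i by F_i(u, v) in f_i, and replace dx_i by d F_i = (∂F_i/∂u) du + (∂F_i/∂v) dv.
  For the x component: f_1(F) = -6*u*v - 2; d F_1 = (0) du + (-4*v) dv
  For the y component: f_2(F) = 1 - 2*v^2; d F_2 = (0) du + (-4*v) dv
  For the z component: f_3(F) = 3*u*v - 2; d F_3 = (3*v) du + (3*u) dv
Combining and collecting du, dv coefficients:
  coeff of du: 3*v*(3*u*v - 2)
  coeff of dv: 9*u^2*v + 24*u*v^2 - 6*u + 8*v^3 + 4*v
F^* omega = (3*v*(3*u*v - 2)) du + (9*u^2*v + 24*u*v^2 - 6*u + 8*v^3 + 4*v) dv.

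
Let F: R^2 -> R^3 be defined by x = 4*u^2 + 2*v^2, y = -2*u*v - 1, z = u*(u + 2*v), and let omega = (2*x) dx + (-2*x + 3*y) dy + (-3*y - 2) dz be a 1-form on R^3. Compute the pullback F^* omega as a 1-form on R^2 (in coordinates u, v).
F^* omega = (64*u^3 + 28*u^2*v + 56*u*v^2 + 2*u + 8*v^3 + 8*v) du + (16*u^3 + 56*u^2*v + 8*u*v^2 + 8*u + 16*v^3) dv

Using F^*(f dg) = (f ∘ F) d(g ∘ F), substitute each coordinate x_i by F_i(u, v) in f_i, and replace dx_i by d F_i = (∂F_i/∂u) du + (∂F_i/∂v) dv.
  For the x component: f_1(F) = 8*u^2 + 4*v^2; d F_1 = (8*u) du + (4*v) dv
  For the y component: f_2(F) = -8*u^2 - 6*u*v - 4*v^2 - 3; d F_2 = (-2*v) du + (-2*u) dv
  For the z component: f_3(F) = 6*u*v + 1; d F_3 = (2*u + 2*v) du + (2*u) dv
Combining and collecting du, dv coefficients:
  coeff of du: 64*u^3 + 28*u^2*v + 56*u*v^2 + 2*u + 8*v^3 + 8*v
  coeff of dv: 16*u^3 + 56*u^2*v + 8*u*v^2 + 8*u + 16*v^3
F^* omega = (64*u^3 + 28*u^2*v + 56*u*v^2 + 2*u + 8*v^3 + 8*v) du + (16*u^3 + 56*u^2*v + 8*u*v^2 + 8*u + 16*v^3) dv.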